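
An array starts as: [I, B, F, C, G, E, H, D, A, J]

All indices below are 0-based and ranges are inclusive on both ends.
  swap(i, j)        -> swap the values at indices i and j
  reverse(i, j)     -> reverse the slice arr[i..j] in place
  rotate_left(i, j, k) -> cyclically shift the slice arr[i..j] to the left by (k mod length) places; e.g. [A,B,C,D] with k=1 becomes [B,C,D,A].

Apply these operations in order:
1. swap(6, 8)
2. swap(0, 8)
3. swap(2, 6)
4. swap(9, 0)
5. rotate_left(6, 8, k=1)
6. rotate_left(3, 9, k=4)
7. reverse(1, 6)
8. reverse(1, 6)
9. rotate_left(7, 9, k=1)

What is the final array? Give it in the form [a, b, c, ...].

Answer: [J, B, A, I, F, H, C, E, D, G]

Derivation:
After 1 (swap(6, 8)): [I, B, F, C, G, E, A, D, H, J]
After 2 (swap(0, 8)): [H, B, F, C, G, E, A, D, I, J]
After 3 (swap(2, 6)): [H, B, A, C, G, E, F, D, I, J]
After 4 (swap(9, 0)): [J, B, A, C, G, E, F, D, I, H]
After 5 (rotate_left(6, 8, k=1)): [J, B, A, C, G, E, D, I, F, H]
After 6 (rotate_left(3, 9, k=4)): [J, B, A, I, F, H, C, G, E, D]
After 7 (reverse(1, 6)): [J, C, H, F, I, A, B, G, E, D]
After 8 (reverse(1, 6)): [J, B, A, I, F, H, C, G, E, D]
After 9 (rotate_left(7, 9, k=1)): [J, B, A, I, F, H, C, E, D, G]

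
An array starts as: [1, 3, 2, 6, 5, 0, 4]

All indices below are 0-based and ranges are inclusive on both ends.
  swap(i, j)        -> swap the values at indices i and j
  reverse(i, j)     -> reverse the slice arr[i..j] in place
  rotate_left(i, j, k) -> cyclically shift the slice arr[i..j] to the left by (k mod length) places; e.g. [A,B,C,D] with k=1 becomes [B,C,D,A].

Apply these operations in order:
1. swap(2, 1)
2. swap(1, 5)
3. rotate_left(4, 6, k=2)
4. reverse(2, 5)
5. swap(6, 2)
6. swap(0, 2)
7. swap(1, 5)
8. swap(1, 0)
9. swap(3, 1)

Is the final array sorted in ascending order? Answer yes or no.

After 1 (swap(2, 1)): [1, 2, 3, 6, 5, 0, 4]
After 2 (swap(1, 5)): [1, 0, 3, 6, 5, 2, 4]
After 3 (rotate_left(4, 6, k=2)): [1, 0, 3, 6, 4, 5, 2]
After 4 (reverse(2, 5)): [1, 0, 5, 4, 6, 3, 2]
After 5 (swap(6, 2)): [1, 0, 2, 4, 6, 3, 5]
After 6 (swap(0, 2)): [2, 0, 1, 4, 6, 3, 5]
After 7 (swap(1, 5)): [2, 3, 1, 4, 6, 0, 5]
After 8 (swap(1, 0)): [3, 2, 1, 4, 6, 0, 5]
After 9 (swap(3, 1)): [3, 4, 1, 2, 6, 0, 5]

Answer: no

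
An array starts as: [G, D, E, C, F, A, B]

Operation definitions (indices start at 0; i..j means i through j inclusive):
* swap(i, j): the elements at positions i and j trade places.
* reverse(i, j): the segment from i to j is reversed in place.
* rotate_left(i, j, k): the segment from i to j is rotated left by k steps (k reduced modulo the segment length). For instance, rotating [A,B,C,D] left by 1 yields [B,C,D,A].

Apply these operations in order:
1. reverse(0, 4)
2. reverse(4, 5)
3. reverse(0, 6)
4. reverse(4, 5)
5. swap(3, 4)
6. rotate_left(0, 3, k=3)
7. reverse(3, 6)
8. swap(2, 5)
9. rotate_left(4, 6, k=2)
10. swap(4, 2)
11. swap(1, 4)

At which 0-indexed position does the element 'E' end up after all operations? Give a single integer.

Answer: 5

Derivation:
After 1 (reverse(0, 4)): [F, C, E, D, G, A, B]
After 2 (reverse(4, 5)): [F, C, E, D, A, G, B]
After 3 (reverse(0, 6)): [B, G, A, D, E, C, F]
After 4 (reverse(4, 5)): [B, G, A, D, C, E, F]
After 5 (swap(3, 4)): [B, G, A, C, D, E, F]
After 6 (rotate_left(0, 3, k=3)): [C, B, G, A, D, E, F]
After 7 (reverse(3, 6)): [C, B, G, F, E, D, A]
After 8 (swap(2, 5)): [C, B, D, F, E, G, A]
After 9 (rotate_left(4, 6, k=2)): [C, B, D, F, A, E, G]
After 10 (swap(4, 2)): [C, B, A, F, D, E, G]
After 11 (swap(1, 4)): [C, D, A, F, B, E, G]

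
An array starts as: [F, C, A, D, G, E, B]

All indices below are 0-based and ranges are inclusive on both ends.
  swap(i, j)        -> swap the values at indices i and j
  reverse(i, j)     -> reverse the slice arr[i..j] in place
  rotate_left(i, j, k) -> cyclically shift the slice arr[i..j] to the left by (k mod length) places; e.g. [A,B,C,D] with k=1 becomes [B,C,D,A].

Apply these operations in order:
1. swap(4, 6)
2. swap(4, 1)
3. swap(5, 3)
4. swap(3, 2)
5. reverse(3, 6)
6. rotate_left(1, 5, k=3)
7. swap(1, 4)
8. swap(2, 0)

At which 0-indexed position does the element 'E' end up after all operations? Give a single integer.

After 1 (swap(4, 6)): [F, C, A, D, B, E, G]
After 2 (swap(4, 1)): [F, B, A, D, C, E, G]
After 3 (swap(5, 3)): [F, B, A, E, C, D, G]
After 4 (swap(3, 2)): [F, B, E, A, C, D, G]
After 5 (reverse(3, 6)): [F, B, E, G, D, C, A]
After 6 (rotate_left(1, 5, k=3)): [F, D, C, B, E, G, A]
After 7 (swap(1, 4)): [F, E, C, B, D, G, A]
After 8 (swap(2, 0)): [C, E, F, B, D, G, A]

Answer: 1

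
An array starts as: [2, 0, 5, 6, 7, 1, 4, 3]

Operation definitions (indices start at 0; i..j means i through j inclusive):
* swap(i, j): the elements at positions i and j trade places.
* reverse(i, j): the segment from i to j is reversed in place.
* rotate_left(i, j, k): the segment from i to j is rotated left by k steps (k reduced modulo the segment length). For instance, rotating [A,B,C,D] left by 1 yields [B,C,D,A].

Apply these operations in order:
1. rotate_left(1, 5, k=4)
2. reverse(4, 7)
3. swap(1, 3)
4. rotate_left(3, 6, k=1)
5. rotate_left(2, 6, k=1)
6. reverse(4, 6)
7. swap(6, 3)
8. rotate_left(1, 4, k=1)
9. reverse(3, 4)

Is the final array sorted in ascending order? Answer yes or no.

Answer: no

Derivation:
After 1 (rotate_left(1, 5, k=4)): [2, 1, 0, 5, 6, 7, 4, 3]
After 2 (reverse(4, 7)): [2, 1, 0, 5, 3, 4, 7, 6]
After 3 (swap(1, 3)): [2, 5, 0, 1, 3, 4, 7, 6]
After 4 (rotate_left(3, 6, k=1)): [2, 5, 0, 3, 4, 7, 1, 6]
After 5 (rotate_left(2, 6, k=1)): [2, 5, 3, 4, 7, 1, 0, 6]
After 6 (reverse(4, 6)): [2, 5, 3, 4, 0, 1, 7, 6]
After 7 (swap(6, 3)): [2, 5, 3, 7, 0, 1, 4, 6]
After 8 (rotate_left(1, 4, k=1)): [2, 3, 7, 0, 5, 1, 4, 6]
After 9 (reverse(3, 4)): [2, 3, 7, 5, 0, 1, 4, 6]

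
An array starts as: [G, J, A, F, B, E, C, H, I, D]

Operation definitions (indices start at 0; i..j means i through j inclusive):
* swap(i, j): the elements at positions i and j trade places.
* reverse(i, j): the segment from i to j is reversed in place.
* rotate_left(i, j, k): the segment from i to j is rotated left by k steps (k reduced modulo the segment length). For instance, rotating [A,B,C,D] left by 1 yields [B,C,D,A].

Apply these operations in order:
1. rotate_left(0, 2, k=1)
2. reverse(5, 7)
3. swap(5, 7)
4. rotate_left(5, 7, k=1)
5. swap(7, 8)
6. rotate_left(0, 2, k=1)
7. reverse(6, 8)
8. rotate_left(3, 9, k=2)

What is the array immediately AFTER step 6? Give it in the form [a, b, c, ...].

After 1 (rotate_left(0, 2, k=1)): [J, A, G, F, B, E, C, H, I, D]
After 2 (reverse(5, 7)): [J, A, G, F, B, H, C, E, I, D]
After 3 (swap(5, 7)): [J, A, G, F, B, E, C, H, I, D]
After 4 (rotate_left(5, 7, k=1)): [J, A, G, F, B, C, H, E, I, D]
After 5 (swap(7, 8)): [J, A, G, F, B, C, H, I, E, D]
After 6 (rotate_left(0, 2, k=1)): [A, G, J, F, B, C, H, I, E, D]

Answer: [A, G, J, F, B, C, H, I, E, D]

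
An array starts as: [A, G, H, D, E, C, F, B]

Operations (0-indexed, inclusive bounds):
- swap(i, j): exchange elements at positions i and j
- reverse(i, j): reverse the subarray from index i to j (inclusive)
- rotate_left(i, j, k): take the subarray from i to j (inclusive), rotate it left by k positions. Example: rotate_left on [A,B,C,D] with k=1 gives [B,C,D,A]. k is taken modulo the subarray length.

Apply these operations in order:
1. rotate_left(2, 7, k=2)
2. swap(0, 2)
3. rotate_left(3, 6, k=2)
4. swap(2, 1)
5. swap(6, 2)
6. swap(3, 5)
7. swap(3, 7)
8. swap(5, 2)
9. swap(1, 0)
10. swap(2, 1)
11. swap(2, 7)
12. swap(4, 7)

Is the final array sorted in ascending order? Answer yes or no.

After 1 (rotate_left(2, 7, k=2)): [A, G, E, C, F, B, H, D]
After 2 (swap(0, 2)): [E, G, A, C, F, B, H, D]
After 3 (rotate_left(3, 6, k=2)): [E, G, A, B, H, C, F, D]
After 4 (swap(2, 1)): [E, A, G, B, H, C, F, D]
After 5 (swap(6, 2)): [E, A, F, B, H, C, G, D]
After 6 (swap(3, 5)): [E, A, F, C, H, B, G, D]
After 7 (swap(3, 7)): [E, A, F, D, H, B, G, C]
After 8 (swap(5, 2)): [E, A, B, D, H, F, G, C]
After 9 (swap(1, 0)): [A, E, B, D, H, F, G, C]
After 10 (swap(2, 1)): [A, B, E, D, H, F, G, C]
After 11 (swap(2, 7)): [A, B, C, D, H, F, G, E]
After 12 (swap(4, 7)): [A, B, C, D, E, F, G, H]

Answer: yes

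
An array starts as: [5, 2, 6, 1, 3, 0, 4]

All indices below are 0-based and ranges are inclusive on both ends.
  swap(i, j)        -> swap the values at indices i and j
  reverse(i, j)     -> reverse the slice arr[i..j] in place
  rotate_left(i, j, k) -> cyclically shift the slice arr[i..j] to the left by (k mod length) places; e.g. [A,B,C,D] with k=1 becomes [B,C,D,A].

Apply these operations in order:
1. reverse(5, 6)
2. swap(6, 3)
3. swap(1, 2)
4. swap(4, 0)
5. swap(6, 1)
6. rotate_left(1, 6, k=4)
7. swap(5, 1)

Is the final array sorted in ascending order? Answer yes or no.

After 1 (reverse(5, 6)): [5, 2, 6, 1, 3, 4, 0]
After 2 (swap(6, 3)): [5, 2, 6, 0, 3, 4, 1]
After 3 (swap(1, 2)): [5, 6, 2, 0, 3, 4, 1]
After 4 (swap(4, 0)): [3, 6, 2, 0, 5, 4, 1]
After 5 (swap(6, 1)): [3, 1, 2, 0, 5, 4, 6]
After 6 (rotate_left(1, 6, k=4)): [3, 4, 6, 1, 2, 0, 5]
After 7 (swap(5, 1)): [3, 0, 6, 1, 2, 4, 5]

Answer: no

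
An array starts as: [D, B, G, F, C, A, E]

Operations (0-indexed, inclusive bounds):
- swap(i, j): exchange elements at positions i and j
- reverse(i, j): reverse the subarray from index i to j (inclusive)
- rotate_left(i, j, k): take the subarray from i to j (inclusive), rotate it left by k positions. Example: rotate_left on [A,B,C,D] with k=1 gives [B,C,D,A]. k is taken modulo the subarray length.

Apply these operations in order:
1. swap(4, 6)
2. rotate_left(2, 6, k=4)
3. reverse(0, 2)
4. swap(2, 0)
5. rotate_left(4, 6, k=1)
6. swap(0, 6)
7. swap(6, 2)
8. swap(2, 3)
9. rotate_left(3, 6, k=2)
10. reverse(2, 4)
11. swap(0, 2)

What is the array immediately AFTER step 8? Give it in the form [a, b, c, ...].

Answer: [F, B, G, D, E, A, C]

Derivation:
After 1 (swap(4, 6)): [D, B, G, F, E, A, C]
After 2 (rotate_left(2, 6, k=4)): [D, B, C, G, F, E, A]
After 3 (reverse(0, 2)): [C, B, D, G, F, E, A]
After 4 (swap(2, 0)): [D, B, C, G, F, E, A]
After 5 (rotate_left(4, 6, k=1)): [D, B, C, G, E, A, F]
After 6 (swap(0, 6)): [F, B, C, G, E, A, D]
After 7 (swap(6, 2)): [F, B, D, G, E, A, C]
After 8 (swap(2, 3)): [F, B, G, D, E, A, C]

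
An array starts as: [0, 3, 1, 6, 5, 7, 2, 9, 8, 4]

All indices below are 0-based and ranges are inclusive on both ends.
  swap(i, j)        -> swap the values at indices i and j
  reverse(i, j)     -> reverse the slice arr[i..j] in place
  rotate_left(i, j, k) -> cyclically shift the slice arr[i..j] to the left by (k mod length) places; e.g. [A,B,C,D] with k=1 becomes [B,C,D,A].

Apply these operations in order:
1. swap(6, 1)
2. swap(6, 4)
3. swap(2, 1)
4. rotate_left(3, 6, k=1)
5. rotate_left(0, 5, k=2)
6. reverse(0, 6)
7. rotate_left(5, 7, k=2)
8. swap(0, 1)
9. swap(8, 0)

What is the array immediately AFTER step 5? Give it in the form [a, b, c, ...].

After 1 (swap(6, 1)): [0, 2, 1, 6, 5, 7, 3, 9, 8, 4]
After 2 (swap(6, 4)): [0, 2, 1, 6, 3, 7, 5, 9, 8, 4]
After 3 (swap(2, 1)): [0, 1, 2, 6, 3, 7, 5, 9, 8, 4]
After 4 (rotate_left(3, 6, k=1)): [0, 1, 2, 3, 7, 5, 6, 9, 8, 4]
After 5 (rotate_left(0, 5, k=2)): [2, 3, 7, 5, 0, 1, 6, 9, 8, 4]

Answer: [2, 3, 7, 5, 0, 1, 6, 9, 8, 4]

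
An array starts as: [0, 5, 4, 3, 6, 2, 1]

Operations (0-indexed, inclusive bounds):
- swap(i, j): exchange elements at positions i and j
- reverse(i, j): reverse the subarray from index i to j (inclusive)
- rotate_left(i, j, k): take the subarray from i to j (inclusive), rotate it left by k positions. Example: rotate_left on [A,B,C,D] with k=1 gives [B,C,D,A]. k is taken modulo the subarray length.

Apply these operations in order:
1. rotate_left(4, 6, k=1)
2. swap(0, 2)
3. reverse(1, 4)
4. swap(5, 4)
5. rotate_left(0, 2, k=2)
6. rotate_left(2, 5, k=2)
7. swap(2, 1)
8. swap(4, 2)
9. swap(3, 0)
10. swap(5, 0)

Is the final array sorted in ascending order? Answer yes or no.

Answer: yes

Derivation:
After 1 (rotate_left(4, 6, k=1)): [0, 5, 4, 3, 2, 1, 6]
After 2 (swap(0, 2)): [4, 5, 0, 3, 2, 1, 6]
After 3 (reverse(1, 4)): [4, 2, 3, 0, 5, 1, 6]
After 4 (swap(5, 4)): [4, 2, 3, 0, 1, 5, 6]
After 5 (rotate_left(0, 2, k=2)): [3, 4, 2, 0, 1, 5, 6]
After 6 (rotate_left(2, 5, k=2)): [3, 4, 1, 5, 2, 0, 6]
After 7 (swap(2, 1)): [3, 1, 4, 5, 2, 0, 6]
After 8 (swap(4, 2)): [3, 1, 2, 5, 4, 0, 6]
After 9 (swap(3, 0)): [5, 1, 2, 3, 4, 0, 6]
After 10 (swap(5, 0)): [0, 1, 2, 3, 4, 5, 6]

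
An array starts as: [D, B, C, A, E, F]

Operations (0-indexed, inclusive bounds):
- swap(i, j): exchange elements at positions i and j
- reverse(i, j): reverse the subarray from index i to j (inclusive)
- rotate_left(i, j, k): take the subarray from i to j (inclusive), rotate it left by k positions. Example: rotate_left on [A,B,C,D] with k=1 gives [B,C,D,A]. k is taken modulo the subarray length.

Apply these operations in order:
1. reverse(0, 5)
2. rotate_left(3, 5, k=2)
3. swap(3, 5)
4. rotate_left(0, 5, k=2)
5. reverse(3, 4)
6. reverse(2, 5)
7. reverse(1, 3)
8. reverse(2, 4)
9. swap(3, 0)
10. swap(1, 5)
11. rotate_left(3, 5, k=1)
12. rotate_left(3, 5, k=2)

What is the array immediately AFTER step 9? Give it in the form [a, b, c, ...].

Answer: [B, D, F, A, E, C]

Derivation:
After 1 (reverse(0, 5)): [F, E, A, C, B, D]
After 2 (rotate_left(3, 5, k=2)): [F, E, A, D, C, B]
After 3 (swap(3, 5)): [F, E, A, B, C, D]
After 4 (rotate_left(0, 5, k=2)): [A, B, C, D, F, E]
After 5 (reverse(3, 4)): [A, B, C, F, D, E]
After 6 (reverse(2, 5)): [A, B, E, D, F, C]
After 7 (reverse(1, 3)): [A, D, E, B, F, C]
After 8 (reverse(2, 4)): [A, D, F, B, E, C]
After 9 (swap(3, 0)): [B, D, F, A, E, C]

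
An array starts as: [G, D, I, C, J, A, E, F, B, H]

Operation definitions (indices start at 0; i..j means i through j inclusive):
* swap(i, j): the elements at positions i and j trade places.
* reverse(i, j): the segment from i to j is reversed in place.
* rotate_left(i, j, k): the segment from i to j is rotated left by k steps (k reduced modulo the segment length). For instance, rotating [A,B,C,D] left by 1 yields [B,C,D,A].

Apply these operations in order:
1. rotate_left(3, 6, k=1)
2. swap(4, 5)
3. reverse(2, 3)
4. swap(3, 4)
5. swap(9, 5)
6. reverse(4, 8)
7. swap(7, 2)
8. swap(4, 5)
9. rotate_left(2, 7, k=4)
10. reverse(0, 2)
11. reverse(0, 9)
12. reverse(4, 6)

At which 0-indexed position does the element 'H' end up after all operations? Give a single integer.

After 1 (rotate_left(3, 6, k=1)): [G, D, I, J, A, E, C, F, B, H]
After 2 (swap(4, 5)): [G, D, I, J, E, A, C, F, B, H]
After 3 (reverse(2, 3)): [G, D, J, I, E, A, C, F, B, H]
After 4 (swap(3, 4)): [G, D, J, E, I, A, C, F, B, H]
After 5 (swap(9, 5)): [G, D, J, E, I, H, C, F, B, A]
After 6 (reverse(4, 8)): [G, D, J, E, B, F, C, H, I, A]
After 7 (swap(7, 2)): [G, D, H, E, B, F, C, J, I, A]
After 8 (swap(4, 5)): [G, D, H, E, F, B, C, J, I, A]
After 9 (rotate_left(2, 7, k=4)): [G, D, C, J, H, E, F, B, I, A]
After 10 (reverse(0, 2)): [C, D, G, J, H, E, F, B, I, A]
After 11 (reverse(0, 9)): [A, I, B, F, E, H, J, G, D, C]
After 12 (reverse(4, 6)): [A, I, B, F, J, H, E, G, D, C]

Answer: 5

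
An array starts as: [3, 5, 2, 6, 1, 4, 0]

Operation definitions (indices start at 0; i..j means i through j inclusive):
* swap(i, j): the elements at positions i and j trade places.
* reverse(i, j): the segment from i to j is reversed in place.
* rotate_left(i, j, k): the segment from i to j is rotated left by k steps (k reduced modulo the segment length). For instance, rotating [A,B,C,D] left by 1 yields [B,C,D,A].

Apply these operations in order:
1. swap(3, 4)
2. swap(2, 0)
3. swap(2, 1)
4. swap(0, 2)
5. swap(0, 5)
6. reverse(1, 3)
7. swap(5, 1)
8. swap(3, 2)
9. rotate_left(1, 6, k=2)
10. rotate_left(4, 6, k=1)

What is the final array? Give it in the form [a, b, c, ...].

After 1 (swap(3, 4)): [3, 5, 2, 1, 6, 4, 0]
After 2 (swap(2, 0)): [2, 5, 3, 1, 6, 4, 0]
After 3 (swap(2, 1)): [2, 3, 5, 1, 6, 4, 0]
After 4 (swap(0, 2)): [5, 3, 2, 1, 6, 4, 0]
After 5 (swap(0, 5)): [4, 3, 2, 1, 6, 5, 0]
After 6 (reverse(1, 3)): [4, 1, 2, 3, 6, 5, 0]
After 7 (swap(5, 1)): [4, 5, 2, 3, 6, 1, 0]
After 8 (swap(3, 2)): [4, 5, 3, 2, 6, 1, 0]
After 9 (rotate_left(1, 6, k=2)): [4, 2, 6, 1, 0, 5, 3]
After 10 (rotate_left(4, 6, k=1)): [4, 2, 6, 1, 5, 3, 0]

Answer: [4, 2, 6, 1, 5, 3, 0]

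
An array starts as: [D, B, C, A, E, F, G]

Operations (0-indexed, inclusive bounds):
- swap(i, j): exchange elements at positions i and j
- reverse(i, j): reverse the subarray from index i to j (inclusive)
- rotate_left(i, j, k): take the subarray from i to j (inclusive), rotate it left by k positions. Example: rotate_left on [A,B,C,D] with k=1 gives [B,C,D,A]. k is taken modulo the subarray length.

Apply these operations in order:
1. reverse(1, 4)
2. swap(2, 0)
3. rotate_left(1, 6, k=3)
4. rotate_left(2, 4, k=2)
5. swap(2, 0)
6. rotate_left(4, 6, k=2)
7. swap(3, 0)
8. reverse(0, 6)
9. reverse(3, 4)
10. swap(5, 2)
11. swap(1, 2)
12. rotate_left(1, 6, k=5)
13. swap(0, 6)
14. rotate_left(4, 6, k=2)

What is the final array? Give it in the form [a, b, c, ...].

After 1 (reverse(1, 4)): [D, E, A, C, B, F, G]
After 2 (swap(2, 0)): [A, E, D, C, B, F, G]
After 3 (rotate_left(1, 6, k=3)): [A, B, F, G, E, D, C]
After 4 (rotate_left(2, 4, k=2)): [A, B, E, F, G, D, C]
After 5 (swap(2, 0)): [E, B, A, F, G, D, C]
After 6 (rotate_left(4, 6, k=2)): [E, B, A, F, C, G, D]
After 7 (swap(3, 0)): [F, B, A, E, C, G, D]
After 8 (reverse(0, 6)): [D, G, C, E, A, B, F]
After 9 (reverse(3, 4)): [D, G, C, A, E, B, F]
After 10 (swap(5, 2)): [D, G, B, A, E, C, F]
After 11 (swap(1, 2)): [D, B, G, A, E, C, F]
After 12 (rotate_left(1, 6, k=5)): [D, F, B, G, A, E, C]
After 13 (swap(0, 6)): [C, F, B, G, A, E, D]
After 14 (rotate_left(4, 6, k=2)): [C, F, B, G, D, A, E]

Answer: [C, F, B, G, D, A, E]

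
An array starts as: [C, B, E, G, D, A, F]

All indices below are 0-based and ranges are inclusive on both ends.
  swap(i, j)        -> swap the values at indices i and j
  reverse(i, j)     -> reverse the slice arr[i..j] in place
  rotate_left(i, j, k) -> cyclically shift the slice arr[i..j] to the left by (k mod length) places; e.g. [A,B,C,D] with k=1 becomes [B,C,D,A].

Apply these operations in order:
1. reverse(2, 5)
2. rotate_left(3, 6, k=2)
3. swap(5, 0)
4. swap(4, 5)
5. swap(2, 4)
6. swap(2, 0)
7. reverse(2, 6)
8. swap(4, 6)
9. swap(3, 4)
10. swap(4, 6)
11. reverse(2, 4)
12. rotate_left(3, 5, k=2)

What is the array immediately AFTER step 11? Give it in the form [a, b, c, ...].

Answer: [C, B, A, D, G, E, F]

Derivation:
After 1 (reverse(2, 5)): [C, B, A, D, G, E, F]
After 2 (rotate_left(3, 6, k=2)): [C, B, A, E, F, D, G]
After 3 (swap(5, 0)): [D, B, A, E, F, C, G]
After 4 (swap(4, 5)): [D, B, A, E, C, F, G]
After 5 (swap(2, 4)): [D, B, C, E, A, F, G]
After 6 (swap(2, 0)): [C, B, D, E, A, F, G]
After 7 (reverse(2, 6)): [C, B, G, F, A, E, D]
After 8 (swap(4, 6)): [C, B, G, F, D, E, A]
After 9 (swap(3, 4)): [C, B, G, D, F, E, A]
After 10 (swap(4, 6)): [C, B, G, D, A, E, F]
After 11 (reverse(2, 4)): [C, B, A, D, G, E, F]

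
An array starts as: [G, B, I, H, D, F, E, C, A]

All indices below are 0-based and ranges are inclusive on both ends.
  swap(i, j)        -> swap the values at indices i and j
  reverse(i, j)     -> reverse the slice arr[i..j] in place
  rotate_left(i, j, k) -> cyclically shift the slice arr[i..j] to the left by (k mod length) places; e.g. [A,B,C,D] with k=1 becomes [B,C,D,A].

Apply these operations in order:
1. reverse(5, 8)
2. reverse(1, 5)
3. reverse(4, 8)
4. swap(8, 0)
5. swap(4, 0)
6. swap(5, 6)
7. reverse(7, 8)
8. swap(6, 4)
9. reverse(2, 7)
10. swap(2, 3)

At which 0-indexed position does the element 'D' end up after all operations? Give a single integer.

After 1 (reverse(5, 8)): [G, B, I, H, D, A, C, E, F]
After 2 (reverse(1, 5)): [G, A, D, H, I, B, C, E, F]
After 3 (reverse(4, 8)): [G, A, D, H, F, E, C, B, I]
After 4 (swap(8, 0)): [I, A, D, H, F, E, C, B, G]
After 5 (swap(4, 0)): [F, A, D, H, I, E, C, B, G]
After 6 (swap(5, 6)): [F, A, D, H, I, C, E, B, G]
After 7 (reverse(7, 8)): [F, A, D, H, I, C, E, G, B]
After 8 (swap(6, 4)): [F, A, D, H, E, C, I, G, B]
After 9 (reverse(2, 7)): [F, A, G, I, C, E, H, D, B]
After 10 (swap(2, 3)): [F, A, I, G, C, E, H, D, B]

Answer: 7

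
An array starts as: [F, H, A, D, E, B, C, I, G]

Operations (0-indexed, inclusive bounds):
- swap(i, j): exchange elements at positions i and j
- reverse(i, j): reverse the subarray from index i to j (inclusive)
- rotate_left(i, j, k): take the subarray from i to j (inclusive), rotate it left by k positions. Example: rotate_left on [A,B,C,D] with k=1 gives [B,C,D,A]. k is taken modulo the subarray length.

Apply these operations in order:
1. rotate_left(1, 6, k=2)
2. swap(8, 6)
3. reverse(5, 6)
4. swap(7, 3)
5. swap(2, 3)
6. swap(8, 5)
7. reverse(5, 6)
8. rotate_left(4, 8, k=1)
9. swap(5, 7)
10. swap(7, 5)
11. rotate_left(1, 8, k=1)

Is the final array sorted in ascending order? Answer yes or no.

Answer: no

Derivation:
After 1 (rotate_left(1, 6, k=2)): [F, D, E, B, C, H, A, I, G]
After 2 (swap(8, 6)): [F, D, E, B, C, H, G, I, A]
After 3 (reverse(5, 6)): [F, D, E, B, C, G, H, I, A]
After 4 (swap(7, 3)): [F, D, E, I, C, G, H, B, A]
After 5 (swap(2, 3)): [F, D, I, E, C, G, H, B, A]
After 6 (swap(8, 5)): [F, D, I, E, C, A, H, B, G]
After 7 (reverse(5, 6)): [F, D, I, E, C, H, A, B, G]
After 8 (rotate_left(4, 8, k=1)): [F, D, I, E, H, A, B, G, C]
After 9 (swap(5, 7)): [F, D, I, E, H, G, B, A, C]
After 10 (swap(7, 5)): [F, D, I, E, H, A, B, G, C]
After 11 (rotate_left(1, 8, k=1)): [F, I, E, H, A, B, G, C, D]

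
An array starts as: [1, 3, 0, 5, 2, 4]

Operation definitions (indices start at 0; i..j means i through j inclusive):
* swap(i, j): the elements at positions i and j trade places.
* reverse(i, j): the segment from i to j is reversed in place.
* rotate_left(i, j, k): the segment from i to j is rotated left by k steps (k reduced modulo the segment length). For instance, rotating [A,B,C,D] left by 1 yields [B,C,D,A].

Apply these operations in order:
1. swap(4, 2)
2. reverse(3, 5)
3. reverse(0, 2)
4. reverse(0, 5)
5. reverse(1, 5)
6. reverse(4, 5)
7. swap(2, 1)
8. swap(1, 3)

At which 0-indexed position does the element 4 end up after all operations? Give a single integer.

Answer: 5

Derivation:
After 1 (swap(4, 2)): [1, 3, 2, 5, 0, 4]
After 2 (reverse(3, 5)): [1, 3, 2, 4, 0, 5]
After 3 (reverse(0, 2)): [2, 3, 1, 4, 0, 5]
After 4 (reverse(0, 5)): [5, 0, 4, 1, 3, 2]
After 5 (reverse(1, 5)): [5, 2, 3, 1, 4, 0]
After 6 (reverse(4, 5)): [5, 2, 3, 1, 0, 4]
After 7 (swap(2, 1)): [5, 3, 2, 1, 0, 4]
After 8 (swap(1, 3)): [5, 1, 2, 3, 0, 4]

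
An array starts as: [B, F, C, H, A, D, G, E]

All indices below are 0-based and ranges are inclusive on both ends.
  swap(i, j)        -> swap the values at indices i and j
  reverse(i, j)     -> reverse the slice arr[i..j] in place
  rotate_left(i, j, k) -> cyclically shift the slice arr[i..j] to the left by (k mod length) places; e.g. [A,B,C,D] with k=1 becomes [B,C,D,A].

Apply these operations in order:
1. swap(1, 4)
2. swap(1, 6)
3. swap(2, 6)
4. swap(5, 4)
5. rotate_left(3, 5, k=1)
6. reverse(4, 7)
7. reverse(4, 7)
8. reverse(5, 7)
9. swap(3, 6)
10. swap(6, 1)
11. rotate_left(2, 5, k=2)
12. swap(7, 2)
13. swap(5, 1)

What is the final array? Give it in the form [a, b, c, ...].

After 1 (swap(1, 4)): [B, A, C, H, F, D, G, E]
After 2 (swap(1, 6)): [B, G, C, H, F, D, A, E]
After 3 (swap(2, 6)): [B, G, A, H, F, D, C, E]
After 4 (swap(5, 4)): [B, G, A, H, D, F, C, E]
After 5 (rotate_left(3, 5, k=1)): [B, G, A, D, F, H, C, E]
After 6 (reverse(4, 7)): [B, G, A, D, E, C, H, F]
After 7 (reverse(4, 7)): [B, G, A, D, F, H, C, E]
After 8 (reverse(5, 7)): [B, G, A, D, F, E, C, H]
After 9 (swap(3, 6)): [B, G, A, C, F, E, D, H]
After 10 (swap(6, 1)): [B, D, A, C, F, E, G, H]
After 11 (rotate_left(2, 5, k=2)): [B, D, F, E, A, C, G, H]
After 12 (swap(7, 2)): [B, D, H, E, A, C, G, F]
After 13 (swap(5, 1)): [B, C, H, E, A, D, G, F]

Answer: [B, C, H, E, A, D, G, F]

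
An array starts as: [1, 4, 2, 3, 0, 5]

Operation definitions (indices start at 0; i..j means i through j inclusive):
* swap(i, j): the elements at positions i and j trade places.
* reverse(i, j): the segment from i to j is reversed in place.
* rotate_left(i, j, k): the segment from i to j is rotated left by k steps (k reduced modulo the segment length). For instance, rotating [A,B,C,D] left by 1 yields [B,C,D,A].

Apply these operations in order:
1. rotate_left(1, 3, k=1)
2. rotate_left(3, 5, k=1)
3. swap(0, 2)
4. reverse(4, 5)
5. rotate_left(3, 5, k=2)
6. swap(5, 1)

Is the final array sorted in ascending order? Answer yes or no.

Answer: no

Derivation:
After 1 (rotate_left(1, 3, k=1)): [1, 2, 3, 4, 0, 5]
After 2 (rotate_left(3, 5, k=1)): [1, 2, 3, 0, 5, 4]
After 3 (swap(0, 2)): [3, 2, 1, 0, 5, 4]
After 4 (reverse(4, 5)): [3, 2, 1, 0, 4, 5]
After 5 (rotate_left(3, 5, k=2)): [3, 2, 1, 5, 0, 4]
After 6 (swap(5, 1)): [3, 4, 1, 5, 0, 2]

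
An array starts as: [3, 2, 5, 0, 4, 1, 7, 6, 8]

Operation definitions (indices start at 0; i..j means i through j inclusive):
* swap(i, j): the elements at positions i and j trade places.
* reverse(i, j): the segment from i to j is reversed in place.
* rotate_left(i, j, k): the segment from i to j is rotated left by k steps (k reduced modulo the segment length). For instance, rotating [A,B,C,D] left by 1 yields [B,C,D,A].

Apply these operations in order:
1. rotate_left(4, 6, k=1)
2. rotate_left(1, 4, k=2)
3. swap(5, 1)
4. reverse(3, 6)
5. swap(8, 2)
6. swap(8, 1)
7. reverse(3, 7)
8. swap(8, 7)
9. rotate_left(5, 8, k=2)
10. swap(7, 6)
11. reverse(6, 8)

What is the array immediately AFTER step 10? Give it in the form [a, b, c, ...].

Answer: [3, 1, 8, 6, 2, 7, 5, 4, 0]

Derivation:
After 1 (rotate_left(4, 6, k=1)): [3, 2, 5, 0, 1, 7, 4, 6, 8]
After 2 (rotate_left(1, 4, k=2)): [3, 0, 1, 2, 5, 7, 4, 6, 8]
After 3 (swap(5, 1)): [3, 7, 1, 2, 5, 0, 4, 6, 8]
After 4 (reverse(3, 6)): [3, 7, 1, 4, 0, 5, 2, 6, 8]
After 5 (swap(8, 2)): [3, 7, 8, 4, 0, 5, 2, 6, 1]
After 6 (swap(8, 1)): [3, 1, 8, 4, 0, 5, 2, 6, 7]
After 7 (reverse(3, 7)): [3, 1, 8, 6, 2, 5, 0, 4, 7]
After 8 (swap(8, 7)): [3, 1, 8, 6, 2, 5, 0, 7, 4]
After 9 (rotate_left(5, 8, k=2)): [3, 1, 8, 6, 2, 7, 4, 5, 0]
After 10 (swap(7, 6)): [3, 1, 8, 6, 2, 7, 5, 4, 0]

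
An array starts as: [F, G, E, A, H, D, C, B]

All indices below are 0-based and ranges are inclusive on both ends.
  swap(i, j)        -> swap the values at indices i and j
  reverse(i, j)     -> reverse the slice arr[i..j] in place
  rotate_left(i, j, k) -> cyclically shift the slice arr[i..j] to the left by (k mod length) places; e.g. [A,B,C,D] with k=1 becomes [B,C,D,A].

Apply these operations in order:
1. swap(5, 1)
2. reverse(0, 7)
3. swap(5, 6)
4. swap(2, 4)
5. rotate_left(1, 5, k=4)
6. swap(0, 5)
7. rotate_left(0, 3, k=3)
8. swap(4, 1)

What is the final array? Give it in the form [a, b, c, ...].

Answer: [A, H, D, C, G, B, E, F]

Derivation:
After 1 (swap(5, 1)): [F, D, E, A, H, G, C, B]
After 2 (reverse(0, 7)): [B, C, G, H, A, E, D, F]
After 3 (swap(5, 6)): [B, C, G, H, A, D, E, F]
After 4 (swap(2, 4)): [B, C, A, H, G, D, E, F]
After 5 (rotate_left(1, 5, k=4)): [B, D, C, A, H, G, E, F]
After 6 (swap(0, 5)): [G, D, C, A, H, B, E, F]
After 7 (rotate_left(0, 3, k=3)): [A, G, D, C, H, B, E, F]
After 8 (swap(4, 1)): [A, H, D, C, G, B, E, F]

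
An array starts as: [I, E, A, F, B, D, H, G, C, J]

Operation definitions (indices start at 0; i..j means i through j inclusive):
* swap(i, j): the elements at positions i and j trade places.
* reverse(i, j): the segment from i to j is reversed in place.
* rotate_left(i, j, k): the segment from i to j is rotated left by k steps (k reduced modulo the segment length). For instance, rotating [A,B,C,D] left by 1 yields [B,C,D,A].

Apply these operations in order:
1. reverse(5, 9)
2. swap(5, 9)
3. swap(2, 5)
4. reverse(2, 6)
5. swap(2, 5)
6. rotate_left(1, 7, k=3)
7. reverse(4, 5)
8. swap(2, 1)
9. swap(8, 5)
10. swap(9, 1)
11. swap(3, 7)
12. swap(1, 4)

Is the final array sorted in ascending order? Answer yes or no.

Answer: no

Derivation:
After 1 (reverse(5, 9)): [I, E, A, F, B, J, C, G, H, D]
After 2 (swap(5, 9)): [I, E, A, F, B, D, C, G, H, J]
After 3 (swap(2, 5)): [I, E, D, F, B, A, C, G, H, J]
After 4 (reverse(2, 6)): [I, E, C, A, B, F, D, G, H, J]
After 5 (swap(2, 5)): [I, E, F, A, B, C, D, G, H, J]
After 6 (rotate_left(1, 7, k=3)): [I, B, C, D, G, E, F, A, H, J]
After 7 (reverse(4, 5)): [I, B, C, D, E, G, F, A, H, J]
After 8 (swap(2, 1)): [I, C, B, D, E, G, F, A, H, J]
After 9 (swap(8, 5)): [I, C, B, D, E, H, F, A, G, J]
After 10 (swap(9, 1)): [I, J, B, D, E, H, F, A, G, C]
After 11 (swap(3, 7)): [I, J, B, A, E, H, F, D, G, C]
After 12 (swap(1, 4)): [I, E, B, A, J, H, F, D, G, C]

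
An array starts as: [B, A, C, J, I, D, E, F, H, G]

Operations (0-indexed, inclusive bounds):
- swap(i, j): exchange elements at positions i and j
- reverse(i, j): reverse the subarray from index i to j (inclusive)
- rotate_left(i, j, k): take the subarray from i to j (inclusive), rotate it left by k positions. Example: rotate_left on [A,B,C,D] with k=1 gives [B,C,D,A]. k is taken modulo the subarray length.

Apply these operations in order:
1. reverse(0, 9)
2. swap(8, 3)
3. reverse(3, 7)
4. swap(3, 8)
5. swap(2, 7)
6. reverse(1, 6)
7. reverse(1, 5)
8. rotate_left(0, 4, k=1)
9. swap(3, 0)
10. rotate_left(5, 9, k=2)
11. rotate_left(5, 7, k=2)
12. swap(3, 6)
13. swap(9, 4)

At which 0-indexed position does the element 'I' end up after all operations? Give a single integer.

After 1 (reverse(0, 9)): [G, H, F, E, D, I, J, C, A, B]
After 2 (swap(8, 3)): [G, H, F, A, D, I, J, C, E, B]
After 3 (reverse(3, 7)): [G, H, F, C, J, I, D, A, E, B]
After 4 (swap(3, 8)): [G, H, F, E, J, I, D, A, C, B]
After 5 (swap(2, 7)): [G, H, A, E, J, I, D, F, C, B]
After 6 (reverse(1, 6)): [G, D, I, J, E, A, H, F, C, B]
After 7 (reverse(1, 5)): [G, A, E, J, I, D, H, F, C, B]
After 8 (rotate_left(0, 4, k=1)): [A, E, J, I, G, D, H, F, C, B]
After 9 (swap(3, 0)): [I, E, J, A, G, D, H, F, C, B]
After 10 (rotate_left(5, 9, k=2)): [I, E, J, A, G, F, C, B, D, H]
After 11 (rotate_left(5, 7, k=2)): [I, E, J, A, G, B, F, C, D, H]
After 12 (swap(3, 6)): [I, E, J, F, G, B, A, C, D, H]
After 13 (swap(9, 4)): [I, E, J, F, H, B, A, C, D, G]

Answer: 0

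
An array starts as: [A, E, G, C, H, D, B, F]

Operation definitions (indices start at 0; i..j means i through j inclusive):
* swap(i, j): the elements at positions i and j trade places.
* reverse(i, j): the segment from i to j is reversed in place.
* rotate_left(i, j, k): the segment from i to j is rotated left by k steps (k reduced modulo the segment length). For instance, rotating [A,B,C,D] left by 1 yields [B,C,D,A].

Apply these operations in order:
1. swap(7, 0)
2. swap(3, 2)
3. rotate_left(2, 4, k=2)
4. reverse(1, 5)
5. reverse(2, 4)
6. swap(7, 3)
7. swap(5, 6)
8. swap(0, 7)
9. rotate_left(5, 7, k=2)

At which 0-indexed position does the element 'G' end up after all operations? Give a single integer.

After 1 (swap(7, 0)): [F, E, G, C, H, D, B, A]
After 2 (swap(3, 2)): [F, E, C, G, H, D, B, A]
After 3 (rotate_left(2, 4, k=2)): [F, E, H, C, G, D, B, A]
After 4 (reverse(1, 5)): [F, D, G, C, H, E, B, A]
After 5 (reverse(2, 4)): [F, D, H, C, G, E, B, A]
After 6 (swap(7, 3)): [F, D, H, A, G, E, B, C]
After 7 (swap(5, 6)): [F, D, H, A, G, B, E, C]
After 8 (swap(0, 7)): [C, D, H, A, G, B, E, F]
After 9 (rotate_left(5, 7, k=2)): [C, D, H, A, G, F, B, E]

Answer: 4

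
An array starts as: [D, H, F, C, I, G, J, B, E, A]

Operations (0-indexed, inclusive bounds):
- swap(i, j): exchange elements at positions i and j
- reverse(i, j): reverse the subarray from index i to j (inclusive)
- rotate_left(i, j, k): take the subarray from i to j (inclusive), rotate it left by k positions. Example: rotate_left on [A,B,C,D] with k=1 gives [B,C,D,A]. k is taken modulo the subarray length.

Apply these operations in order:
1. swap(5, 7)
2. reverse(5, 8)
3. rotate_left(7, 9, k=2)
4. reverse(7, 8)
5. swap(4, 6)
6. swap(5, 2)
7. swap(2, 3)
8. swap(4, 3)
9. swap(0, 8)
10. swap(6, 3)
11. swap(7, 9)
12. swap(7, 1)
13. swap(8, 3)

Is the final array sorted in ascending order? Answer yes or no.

After 1 (swap(5, 7)): [D, H, F, C, I, B, J, G, E, A]
After 2 (reverse(5, 8)): [D, H, F, C, I, E, G, J, B, A]
After 3 (rotate_left(7, 9, k=2)): [D, H, F, C, I, E, G, A, J, B]
After 4 (reverse(7, 8)): [D, H, F, C, I, E, G, J, A, B]
After 5 (swap(4, 6)): [D, H, F, C, G, E, I, J, A, B]
After 6 (swap(5, 2)): [D, H, E, C, G, F, I, J, A, B]
After 7 (swap(2, 3)): [D, H, C, E, G, F, I, J, A, B]
After 8 (swap(4, 3)): [D, H, C, G, E, F, I, J, A, B]
After 9 (swap(0, 8)): [A, H, C, G, E, F, I, J, D, B]
After 10 (swap(6, 3)): [A, H, C, I, E, F, G, J, D, B]
After 11 (swap(7, 9)): [A, H, C, I, E, F, G, B, D, J]
After 12 (swap(7, 1)): [A, B, C, I, E, F, G, H, D, J]
After 13 (swap(8, 3)): [A, B, C, D, E, F, G, H, I, J]

Answer: yes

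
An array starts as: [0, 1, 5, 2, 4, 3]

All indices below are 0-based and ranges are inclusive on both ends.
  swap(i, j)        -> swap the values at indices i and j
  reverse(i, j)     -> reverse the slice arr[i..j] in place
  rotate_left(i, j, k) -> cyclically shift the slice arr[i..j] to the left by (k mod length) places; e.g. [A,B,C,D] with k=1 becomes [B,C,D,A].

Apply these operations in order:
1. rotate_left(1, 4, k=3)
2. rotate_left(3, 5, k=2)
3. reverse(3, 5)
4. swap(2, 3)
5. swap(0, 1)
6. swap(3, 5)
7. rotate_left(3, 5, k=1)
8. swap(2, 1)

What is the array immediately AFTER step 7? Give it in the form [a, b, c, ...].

Answer: [4, 0, 2, 5, 1, 3]

Derivation:
After 1 (rotate_left(1, 4, k=3)): [0, 4, 1, 5, 2, 3]
After 2 (rotate_left(3, 5, k=2)): [0, 4, 1, 3, 5, 2]
After 3 (reverse(3, 5)): [0, 4, 1, 2, 5, 3]
After 4 (swap(2, 3)): [0, 4, 2, 1, 5, 3]
After 5 (swap(0, 1)): [4, 0, 2, 1, 5, 3]
After 6 (swap(3, 5)): [4, 0, 2, 3, 5, 1]
After 7 (rotate_left(3, 5, k=1)): [4, 0, 2, 5, 1, 3]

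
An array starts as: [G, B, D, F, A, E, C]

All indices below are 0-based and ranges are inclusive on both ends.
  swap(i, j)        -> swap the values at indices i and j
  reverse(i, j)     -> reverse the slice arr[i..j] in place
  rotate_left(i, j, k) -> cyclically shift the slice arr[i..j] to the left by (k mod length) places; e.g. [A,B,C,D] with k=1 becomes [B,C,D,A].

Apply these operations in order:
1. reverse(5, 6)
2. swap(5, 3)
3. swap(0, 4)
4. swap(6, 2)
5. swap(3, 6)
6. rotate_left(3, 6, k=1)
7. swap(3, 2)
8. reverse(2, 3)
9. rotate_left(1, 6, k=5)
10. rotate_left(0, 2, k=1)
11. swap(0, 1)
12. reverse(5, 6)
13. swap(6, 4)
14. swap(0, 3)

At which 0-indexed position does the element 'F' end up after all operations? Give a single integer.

Answer: 4

Derivation:
After 1 (reverse(5, 6)): [G, B, D, F, A, C, E]
After 2 (swap(5, 3)): [G, B, D, C, A, F, E]
After 3 (swap(0, 4)): [A, B, D, C, G, F, E]
After 4 (swap(6, 2)): [A, B, E, C, G, F, D]
After 5 (swap(3, 6)): [A, B, E, D, G, F, C]
After 6 (rotate_left(3, 6, k=1)): [A, B, E, G, F, C, D]
After 7 (swap(3, 2)): [A, B, G, E, F, C, D]
After 8 (reverse(2, 3)): [A, B, E, G, F, C, D]
After 9 (rotate_left(1, 6, k=5)): [A, D, B, E, G, F, C]
After 10 (rotate_left(0, 2, k=1)): [D, B, A, E, G, F, C]
After 11 (swap(0, 1)): [B, D, A, E, G, F, C]
After 12 (reverse(5, 6)): [B, D, A, E, G, C, F]
After 13 (swap(6, 4)): [B, D, A, E, F, C, G]
After 14 (swap(0, 3)): [E, D, A, B, F, C, G]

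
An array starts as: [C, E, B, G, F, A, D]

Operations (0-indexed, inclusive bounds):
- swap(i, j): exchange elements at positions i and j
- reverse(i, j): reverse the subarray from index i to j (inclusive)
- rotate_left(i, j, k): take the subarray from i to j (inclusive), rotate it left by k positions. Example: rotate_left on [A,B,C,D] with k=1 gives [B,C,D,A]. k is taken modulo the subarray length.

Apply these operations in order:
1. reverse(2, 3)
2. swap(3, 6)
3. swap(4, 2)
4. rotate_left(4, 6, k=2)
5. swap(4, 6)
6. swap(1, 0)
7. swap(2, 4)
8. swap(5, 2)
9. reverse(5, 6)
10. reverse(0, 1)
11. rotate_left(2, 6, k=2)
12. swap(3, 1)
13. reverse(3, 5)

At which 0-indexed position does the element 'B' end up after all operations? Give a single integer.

After 1 (reverse(2, 3)): [C, E, G, B, F, A, D]
After 2 (swap(3, 6)): [C, E, G, D, F, A, B]
After 3 (swap(4, 2)): [C, E, F, D, G, A, B]
After 4 (rotate_left(4, 6, k=2)): [C, E, F, D, B, G, A]
After 5 (swap(4, 6)): [C, E, F, D, A, G, B]
After 6 (swap(1, 0)): [E, C, F, D, A, G, B]
After 7 (swap(2, 4)): [E, C, A, D, F, G, B]
After 8 (swap(5, 2)): [E, C, G, D, F, A, B]
After 9 (reverse(5, 6)): [E, C, G, D, F, B, A]
After 10 (reverse(0, 1)): [C, E, G, D, F, B, A]
After 11 (rotate_left(2, 6, k=2)): [C, E, F, B, A, G, D]
After 12 (swap(3, 1)): [C, B, F, E, A, G, D]
After 13 (reverse(3, 5)): [C, B, F, G, A, E, D]

Answer: 1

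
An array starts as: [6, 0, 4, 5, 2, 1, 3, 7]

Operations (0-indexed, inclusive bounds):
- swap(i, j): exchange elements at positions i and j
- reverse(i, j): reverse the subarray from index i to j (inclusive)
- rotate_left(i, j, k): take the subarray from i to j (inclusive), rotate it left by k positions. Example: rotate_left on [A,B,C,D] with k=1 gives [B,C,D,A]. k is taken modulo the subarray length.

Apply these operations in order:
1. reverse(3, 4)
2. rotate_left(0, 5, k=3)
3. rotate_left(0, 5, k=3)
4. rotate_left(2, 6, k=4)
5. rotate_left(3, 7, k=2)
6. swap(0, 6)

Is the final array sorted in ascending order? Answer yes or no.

After 1 (reverse(3, 4)): [6, 0, 4, 2, 5, 1, 3, 7]
After 2 (rotate_left(0, 5, k=3)): [2, 5, 1, 6, 0, 4, 3, 7]
After 3 (rotate_left(0, 5, k=3)): [6, 0, 4, 2, 5, 1, 3, 7]
After 4 (rotate_left(2, 6, k=4)): [6, 0, 3, 4, 2, 5, 1, 7]
After 5 (rotate_left(3, 7, k=2)): [6, 0, 3, 5, 1, 7, 4, 2]
After 6 (swap(0, 6)): [4, 0, 3, 5, 1, 7, 6, 2]

Answer: no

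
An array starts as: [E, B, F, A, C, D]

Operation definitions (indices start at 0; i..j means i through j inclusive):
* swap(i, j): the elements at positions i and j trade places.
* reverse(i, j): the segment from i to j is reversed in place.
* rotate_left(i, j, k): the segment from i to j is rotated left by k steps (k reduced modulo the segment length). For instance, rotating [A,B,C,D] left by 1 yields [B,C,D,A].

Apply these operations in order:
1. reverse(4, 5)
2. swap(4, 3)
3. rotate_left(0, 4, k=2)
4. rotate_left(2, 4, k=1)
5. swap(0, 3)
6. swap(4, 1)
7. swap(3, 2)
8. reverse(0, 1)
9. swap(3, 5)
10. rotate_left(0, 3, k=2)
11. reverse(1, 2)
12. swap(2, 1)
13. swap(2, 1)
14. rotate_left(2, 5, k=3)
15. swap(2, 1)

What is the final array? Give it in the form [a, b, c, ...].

After 1 (reverse(4, 5)): [E, B, F, A, D, C]
After 2 (swap(4, 3)): [E, B, F, D, A, C]
After 3 (rotate_left(0, 4, k=2)): [F, D, A, E, B, C]
After 4 (rotate_left(2, 4, k=1)): [F, D, E, B, A, C]
After 5 (swap(0, 3)): [B, D, E, F, A, C]
After 6 (swap(4, 1)): [B, A, E, F, D, C]
After 7 (swap(3, 2)): [B, A, F, E, D, C]
After 8 (reverse(0, 1)): [A, B, F, E, D, C]
After 9 (swap(3, 5)): [A, B, F, C, D, E]
After 10 (rotate_left(0, 3, k=2)): [F, C, A, B, D, E]
After 11 (reverse(1, 2)): [F, A, C, B, D, E]
After 12 (swap(2, 1)): [F, C, A, B, D, E]
After 13 (swap(2, 1)): [F, A, C, B, D, E]
After 14 (rotate_left(2, 5, k=3)): [F, A, E, C, B, D]
After 15 (swap(2, 1)): [F, E, A, C, B, D]

Answer: [F, E, A, C, B, D]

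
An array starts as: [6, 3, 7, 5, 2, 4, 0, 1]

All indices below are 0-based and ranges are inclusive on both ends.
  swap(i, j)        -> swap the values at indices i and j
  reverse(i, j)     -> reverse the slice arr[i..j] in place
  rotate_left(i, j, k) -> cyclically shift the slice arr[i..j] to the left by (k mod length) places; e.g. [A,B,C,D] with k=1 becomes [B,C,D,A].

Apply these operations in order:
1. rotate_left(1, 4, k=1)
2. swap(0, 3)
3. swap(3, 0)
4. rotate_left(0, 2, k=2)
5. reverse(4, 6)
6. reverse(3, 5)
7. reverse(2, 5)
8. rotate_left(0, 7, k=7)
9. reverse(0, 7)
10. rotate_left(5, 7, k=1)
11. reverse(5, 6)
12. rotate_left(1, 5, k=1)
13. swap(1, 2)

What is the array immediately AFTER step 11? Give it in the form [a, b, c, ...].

Answer: [3, 7, 4, 0, 2, 1, 5, 6]

Derivation:
After 1 (rotate_left(1, 4, k=1)): [6, 7, 5, 2, 3, 4, 0, 1]
After 2 (swap(0, 3)): [2, 7, 5, 6, 3, 4, 0, 1]
After 3 (swap(3, 0)): [6, 7, 5, 2, 3, 4, 0, 1]
After 4 (rotate_left(0, 2, k=2)): [5, 6, 7, 2, 3, 4, 0, 1]
After 5 (reverse(4, 6)): [5, 6, 7, 2, 0, 4, 3, 1]
After 6 (reverse(3, 5)): [5, 6, 7, 4, 0, 2, 3, 1]
After 7 (reverse(2, 5)): [5, 6, 2, 0, 4, 7, 3, 1]
After 8 (rotate_left(0, 7, k=7)): [1, 5, 6, 2, 0, 4, 7, 3]
After 9 (reverse(0, 7)): [3, 7, 4, 0, 2, 6, 5, 1]
After 10 (rotate_left(5, 7, k=1)): [3, 7, 4, 0, 2, 5, 1, 6]
After 11 (reverse(5, 6)): [3, 7, 4, 0, 2, 1, 5, 6]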